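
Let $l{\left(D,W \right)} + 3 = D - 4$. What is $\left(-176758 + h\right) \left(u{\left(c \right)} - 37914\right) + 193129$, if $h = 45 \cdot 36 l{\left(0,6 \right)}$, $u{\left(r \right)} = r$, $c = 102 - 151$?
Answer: $7140957503$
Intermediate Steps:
$c = -49$
$l{\left(D,W \right)} = -7 + D$ ($l{\left(D,W \right)} = -3 + \left(D - 4\right) = -3 + \left(-4 + D\right) = -7 + D$)
$h = -11340$ ($h = 45 \cdot 36 \left(-7 + 0\right) = 1620 \left(-7\right) = -11340$)
$\left(-176758 + h\right) \left(u{\left(c \right)} - 37914\right) + 193129 = \left(-176758 - 11340\right) \left(-49 - 37914\right) + 193129 = \left(-188098\right) \left(-37963\right) + 193129 = 7140764374 + 193129 = 7140957503$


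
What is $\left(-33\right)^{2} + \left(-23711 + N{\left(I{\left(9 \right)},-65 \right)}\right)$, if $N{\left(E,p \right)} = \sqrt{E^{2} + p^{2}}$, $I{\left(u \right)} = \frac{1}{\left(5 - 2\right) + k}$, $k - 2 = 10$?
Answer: $-22622 + \frac{\sqrt{950626}}{15} \approx -22557.0$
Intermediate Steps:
$k = 12$ ($k = 2 + 10 = 12$)
$I{\left(u \right)} = \frac{1}{15}$ ($I{\left(u \right)} = \frac{1}{\left(5 - 2\right) + 12} = \frac{1}{3 + 12} = \frac{1}{15}$)
$\left(-33\right)^{2} + \left(-23711 + N{\left(I{\left(9 \right)},-65 \right)}\right) = \left(-33\right)^{2} - \left(23711 - \sqrt{\left(\frac{1}{15}\right)^{2} + \left(-65\right)^{2}}\right) = 1089 - \left(23711 - \sqrt{\frac{1}{225} + 4225}\right) = 1089 - \left(23711 - \sqrt{\frac{950626}{225}}\right) = 1089 - \left(23711 - \frac{\sqrt{950626}}{15}\right) = -22622 + \frac{\sqrt{950626}}{15}$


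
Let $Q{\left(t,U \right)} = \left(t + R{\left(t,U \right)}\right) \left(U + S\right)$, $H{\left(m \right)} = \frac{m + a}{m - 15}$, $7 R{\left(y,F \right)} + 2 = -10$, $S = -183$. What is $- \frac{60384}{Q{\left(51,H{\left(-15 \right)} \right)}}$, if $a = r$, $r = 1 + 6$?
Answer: $\frac{422688}{63043} \approx 6.7048$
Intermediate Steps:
$r = 7$
$a = 7$
$R{\left(y,F \right)} = - \frac{12}{7}$ ($R{\left(y,F \right)} = - \frac{2}{7} + \frac{1}{7} \left(-10\right) = - \frac{2}{7} - \frac{10}{7} = - \frac{12}{7}$)
$H{\left(m \right)} = \frac{7 + m}{-15 + m}$ ($H{\left(m \right)} = \frac{m + 7}{m - 15} = \frac{7 + m}{-15 + m}$)
$Q{\left(t,U \right)} = \left(-183 + U\right) \left(- \frac{12}{7} + t\right)$ ($Q{\left(t,U \right)} = \left(t - \frac{12}{7}\right) \left(U - 183\right) = \left(- \frac{12}{7} + t\right) \left(-183 + U\right) = \left(-183 + U\right) \left(- \frac{12}{7} + t\right)$)
$- \frac{60384}{Q{\left(51,H{\left(-15 \right)} \right)}} = - \frac{60384}{\frac{2196}{7} - 9333 - \frac{12 \frac{7 - 15}{-15 - 15}}{7} + \frac{7 - 15}{-15 - 15} \cdot 51} = - \frac{60384}{\frac{2196}{7} - 9333 - \frac{12 \frac{1}{-30} \left(-8\right)}{7} + \frac{1}{-30} \left(-8\right) 51} = - \frac{60384}{\frac{2196}{7} - 9333 - \frac{12 \left(\left(- \frac{1}{30}\right) \left(-8\right)\right)}{7} + \left(- \frac{1}{30}\right) \left(-8\right) 51} = - \frac{60384}{\frac{2196}{7} - 9333 - \frac{16}{35} + \frac{4}{15} \cdot 51} = - \frac{60384}{\frac{2196}{7} - 9333 - \frac{16}{35} + \frac{68}{5}} = - \frac{60384}{- \frac{63043}{7}} = \left(-60384\right) \left(- \frac{7}{63043}\right) = \frac{422688}{63043}$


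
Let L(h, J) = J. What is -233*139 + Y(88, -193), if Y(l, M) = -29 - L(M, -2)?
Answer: -32414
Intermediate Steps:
Y(l, M) = -27 (Y(l, M) = -29 - 1*(-2) = -29 + 2 = -27)
-233*139 + Y(88, -193) = -233*139 - 27 = -32387 - 27 = -32414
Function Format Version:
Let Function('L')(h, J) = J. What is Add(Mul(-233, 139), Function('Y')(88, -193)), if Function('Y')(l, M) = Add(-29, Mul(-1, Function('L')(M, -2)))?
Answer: -32414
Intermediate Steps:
Function('Y')(l, M) = -27 (Function('Y')(l, M) = Add(-29, Mul(-1, -2)) = Add(-29, 2) = -27)
Add(Mul(-233, 139), Function('Y')(88, -193)) = Add(Mul(-233, 139), -27) = Add(-32387, -27) = -32414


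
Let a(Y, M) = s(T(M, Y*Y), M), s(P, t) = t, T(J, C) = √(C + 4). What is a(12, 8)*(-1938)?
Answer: -15504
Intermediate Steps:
T(J, C) = √(4 + C)
a(Y, M) = M
a(12, 8)*(-1938) = 8*(-1938) = -15504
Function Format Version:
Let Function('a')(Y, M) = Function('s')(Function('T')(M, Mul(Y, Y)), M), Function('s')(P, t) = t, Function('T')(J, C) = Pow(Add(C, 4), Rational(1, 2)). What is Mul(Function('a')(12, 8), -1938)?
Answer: -15504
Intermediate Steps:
Function('T')(J, C) = Pow(Add(4, C), Rational(1, 2))
Function('a')(Y, M) = M
Mul(Function('a')(12, 8), -1938) = Mul(8, -1938) = -15504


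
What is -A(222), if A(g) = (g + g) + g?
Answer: -666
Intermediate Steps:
A(g) = 3*g (A(g) = 2*g + g = 3*g)
-A(222) = -3*222 = -1*666 = -666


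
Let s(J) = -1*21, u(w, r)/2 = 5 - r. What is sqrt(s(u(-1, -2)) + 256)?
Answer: sqrt(235) ≈ 15.330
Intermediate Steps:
u(w, r) = 10 - 2*r (u(w, r) = 2*(5 - r) = 10 - 2*r)
s(J) = -21
sqrt(s(u(-1, -2)) + 256) = sqrt(-21 + 256) = sqrt(235)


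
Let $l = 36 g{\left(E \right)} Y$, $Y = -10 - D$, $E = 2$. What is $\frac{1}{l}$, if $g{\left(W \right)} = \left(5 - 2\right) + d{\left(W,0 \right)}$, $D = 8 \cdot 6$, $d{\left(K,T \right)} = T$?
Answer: $- \frac{1}{6264} \approx -0.00015964$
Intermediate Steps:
$D = 48$
$Y = -58$ ($Y = -10 - 48 = -58$)
$g{\left(W \right)} = 3$ ($g{\left(W \right)} = \left(5 - 2\right) + 0 = 3 + 0 = 3$)
$l = -6264$ ($l = 36 \cdot 3 \left(-58\right) = 108 \left(-58\right) = -6264$)
$\frac{1}{l} = \frac{1}{-6264} = - \frac{1}{6264}$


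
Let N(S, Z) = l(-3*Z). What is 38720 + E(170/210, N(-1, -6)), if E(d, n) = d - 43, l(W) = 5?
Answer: 812234/21 ≈ 38678.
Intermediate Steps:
N(S, Z) = 5
E(d, n) = -43 + d
38720 + E(170/210, N(-1, -6)) = 38720 + (-43 + 170/210) = 38720 + (-43 + 170*(1/210)) = 38720 + (-43 + 17/21) = 38720 - 886/21 = 812234/21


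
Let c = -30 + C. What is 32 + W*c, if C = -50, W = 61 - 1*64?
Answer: 272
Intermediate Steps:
W = -3 (W = 61 - 64 = -3)
c = -80 (c = -30 - 50 = -80)
32 + W*c = 32 - 3*(-80) = 32 + 240 = 272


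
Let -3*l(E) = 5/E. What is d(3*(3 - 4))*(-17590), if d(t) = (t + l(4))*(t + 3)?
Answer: 0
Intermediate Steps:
l(E) = -5/(3*E)
d(t) = (3 + t)*(-5/12 + t) (d(t) = (t - 5/3/4)*(t + 3) = (t - 5/3*¼)*(3 + t) = (t - 5/12)*(3 + t) = (-5/12 + t)*(3 + t) = (3 + t)*(-5/12 + t))
d(3*(3 - 4))*(-17590) = (-5/4 + (3*(3 - 4))² + 31*(3*(3 - 4))/12)*(-17590) = (-5/4 + (3*(-1))² + 31*(3*(-1))/12)*(-17590) = (-5/4 + (-3)² + (31/12)*(-3))*(-17590) = (-5/4 + 9 - 31/4)*(-17590) = 0*(-17590) = 0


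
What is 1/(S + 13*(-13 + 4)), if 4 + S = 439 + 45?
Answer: 1/363 ≈ 0.0027548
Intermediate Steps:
S = 480 (S = -4 + (439 + 45) = -4 + 484 = 480)
1/(S + 13*(-13 + 4)) = 1/(480 + 13*(-13 + 4)) = 1/(480 + 13*(-9)) = 1/(480 - 117) = 1/363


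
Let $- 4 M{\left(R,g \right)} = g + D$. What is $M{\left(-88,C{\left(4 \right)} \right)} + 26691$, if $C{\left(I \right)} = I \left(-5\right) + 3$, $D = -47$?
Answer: $26707$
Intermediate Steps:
$C{\left(I \right)} = 3 - 5 I$ ($C{\left(I \right)} = - 5 I + 3 = 3 - 5 I$)
$M{\left(R,g \right)} = \frac{47}{4} - \frac{g}{4}$ ($M{\left(R,g \right)} = - \frac{g - 47}{4} = - \frac{-47 + g}{4} = \frac{47}{4} - \frac{g}{4}$)
$M{\left(-88,C{\left(4 \right)} \right)} + 26691 = \left(\frac{47}{4} - \frac{3 - 20}{4}\right) + 26691 = \left(\frac{47}{4} - - \frac{17}{4}\right) + 26691 = \left(\frac{47}{4} + \frac{17}{4}\right) + 26691 = 16 + 26691 = 26707$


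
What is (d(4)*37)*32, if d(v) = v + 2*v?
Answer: 14208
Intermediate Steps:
d(v) = 3*v
(d(4)*37)*32 = ((3*4)*37)*32 = (12*37)*32 = 444*32 = 14208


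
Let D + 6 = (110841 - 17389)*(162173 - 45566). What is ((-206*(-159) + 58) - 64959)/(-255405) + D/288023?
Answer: 2783197734095371/73562514315 ≈ 37834.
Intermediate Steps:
D = 10897157358 (D = -6 + (110841 - 17389)*(162173 - 45566) = -6 + 93452*116607 = -6 + 10897157364 = 10897157358)
((-206*(-159) + 58) - 64959)/(-255405) + D/288023 = ((-206*(-159) + 58) - 64959)/(-255405) + 10897157358/288023 = ((32754 + 58) - 64959)*(-1/255405) + 10897157358*(1/288023) = (32812 - 64959)*(-1/255405) + 10897157358/288023 = -32147*(-1/255405) + 10897157358/288023 = 32147/255405 + 10897157358/288023 = 2783197734095371/73562514315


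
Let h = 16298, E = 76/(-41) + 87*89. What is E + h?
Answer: 985605/41 ≈ 24039.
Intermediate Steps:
E = 317387/41 (E = 76*(-1/41) + 7743 = -76/41 + 7743 = 317387/41 ≈ 7741.1)
E + h = 317387/41 + 16298 = 985605/41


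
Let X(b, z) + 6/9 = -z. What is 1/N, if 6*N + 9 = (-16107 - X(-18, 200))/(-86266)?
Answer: -1552788/2281463 ≈ -0.68061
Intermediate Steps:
X(b, z) = -2/3 - z
N = -2281463/1552788 (N = -3/2 + ((-16107 - (-2/3 - 1*200))/(-86266))/6 = -3/2 + ((-16107 - (-2/3 - 200))*(-1/86266))/6 = -3/2 + ((-16107 - 1*(-602/3))*(-1/86266))/6 = -3/2 + ((-16107 + 602/3)*(-1/86266))/6 = -3/2 + (-47719/3*(-1/86266))/6 = -3/2 + (1/6)*(47719/258798) = -3/2 + 47719/1552788 = -2281463/1552788 ≈ -1.4693)
1/N = 1/(-2281463/1552788) = -1552788/2281463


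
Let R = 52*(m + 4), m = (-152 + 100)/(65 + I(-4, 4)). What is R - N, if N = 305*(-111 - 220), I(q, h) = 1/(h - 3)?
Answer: 3337027/33 ≈ 1.0112e+5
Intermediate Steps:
I(q, h) = 1/(-3 + h)
N = -100955 (N = 305*(-331) = -100955)
m = -26/33 (m = (-152 + 100)/(65 + 1/(-3 + 4)) = -52/(65 + 1/1) = -52/(65 + 1) = -52/66 = -52*1/66 = -26/33 ≈ -0.78788)
R = 5512/33 (R = 52*(-26/33 + 4) = 52*(106/33) = 5512/33 ≈ 167.03)
R - N = 5512/33 - 1*(-100955) = 5512/33 + 100955 = 3337027/33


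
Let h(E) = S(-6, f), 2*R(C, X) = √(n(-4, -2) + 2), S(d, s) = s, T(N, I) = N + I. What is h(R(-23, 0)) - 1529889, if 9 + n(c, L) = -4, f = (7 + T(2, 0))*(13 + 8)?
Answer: -1529700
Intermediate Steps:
T(N, I) = I + N
f = 189 (f = (7 + (0 + 2))*(13 + 8) = (7 + 2)*21 = 9*21 = 189)
n(c, L) = -13 (n(c, L) = -9 - 4 = -13)
R(C, X) = I*√11/2 (R(C, X) = √(-13 + 2)/2 = √(-11)/2 = (I*√11)/2 = I*√11/2)
h(E) = 189
h(R(-23, 0)) - 1529889 = 189 - 1529889 = -1529700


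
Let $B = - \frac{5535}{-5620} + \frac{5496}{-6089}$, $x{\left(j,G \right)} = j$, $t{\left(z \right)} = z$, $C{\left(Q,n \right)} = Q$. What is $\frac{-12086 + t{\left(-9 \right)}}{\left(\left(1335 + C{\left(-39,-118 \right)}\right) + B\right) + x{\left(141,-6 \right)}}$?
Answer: $- \frac{82778615420}{9835442751} \approx -8.4164$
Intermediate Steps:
$B = \frac{563019}{6844036}$ ($B = \left(-5535\right) \left(- \frac{1}{5620}\right) + 5496 \left(- \frac{1}{6089}\right) = \frac{1107}{1124} - \frac{5496}{6089} = \frac{563019}{6844036} \approx 0.082264$)
$\frac{-12086 + t{\left(-9 \right)}}{\left(\left(1335 + C{\left(-39,-118 \right)}\right) + B\right) + x{\left(141,-6 \right)}} = \frac{-12086 - 9}{\left(\left(1335 - 39\right) + \frac{563019}{6844036}\right) + 141} = - \frac{12095}{\left(1296 + \frac{563019}{6844036}\right) + 141} = - \frac{12095}{\frac{8870433675}{6844036} + 141} = - \frac{12095}{\frac{9835442751}{6844036}} = \left(-12095\right) \frac{6844036}{9835442751} = - \frac{82778615420}{9835442751}$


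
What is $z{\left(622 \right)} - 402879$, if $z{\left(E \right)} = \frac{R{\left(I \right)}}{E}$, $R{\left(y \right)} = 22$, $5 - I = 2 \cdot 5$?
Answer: $- \frac{125295358}{311} \approx -4.0288 \cdot 10^{5}$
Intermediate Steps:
$I = -5$ ($I = 5 - 2 \cdot 5 = 5 - 10 = -5$)
$z{\left(E \right)} = \frac{22}{E}$
$z{\left(622 \right)} - 402879 = \frac{22}{622} - 402879 = 22 \cdot \frac{1}{622} - 402879 = \frac{11}{311} - 402879 = - \frac{125295358}{311}$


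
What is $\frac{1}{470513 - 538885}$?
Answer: $- \frac{1}{68372} \approx -1.4626 \cdot 10^{-5}$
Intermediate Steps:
$\frac{1}{470513 - 538885} = \frac{1}{-68372} = - \frac{1}{68372}$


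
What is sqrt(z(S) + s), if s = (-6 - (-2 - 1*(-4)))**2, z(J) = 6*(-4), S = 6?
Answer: 2*sqrt(10) ≈ 6.3246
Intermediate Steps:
z(J) = -24
s = 64 (s = (-6 - (-2 + 4))**2 = (-6 - 1*2)**2 = (-6 - 2)**2 = (-8)**2 = 64)
sqrt(z(S) + s) = sqrt(-24 + 64) = sqrt(40) = 2*sqrt(10)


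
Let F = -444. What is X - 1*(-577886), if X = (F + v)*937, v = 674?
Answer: 793396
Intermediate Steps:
X = 215510 (X = (-444 + 674)*937 = 230*937 = 215510)
X - 1*(-577886) = 215510 - 1*(-577886) = 215510 + 577886 = 793396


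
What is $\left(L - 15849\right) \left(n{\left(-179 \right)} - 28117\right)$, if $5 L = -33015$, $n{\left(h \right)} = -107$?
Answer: $633685248$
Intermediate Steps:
$L = -6603$ ($L = \frac{1}{5} \left(-33015\right) = -6603$)
$\left(L - 15849\right) \left(n{\left(-179 \right)} - 28117\right) = \left(-6603 - 15849\right) \left(-107 - 28117\right) = \left(-22452\right) \left(-28224\right) = 633685248$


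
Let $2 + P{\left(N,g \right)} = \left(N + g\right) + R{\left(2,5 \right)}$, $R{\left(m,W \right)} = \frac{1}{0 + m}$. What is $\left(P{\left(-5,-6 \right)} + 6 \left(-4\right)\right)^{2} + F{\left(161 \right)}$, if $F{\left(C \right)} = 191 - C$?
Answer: $\frac{5449}{4} \approx 1362.3$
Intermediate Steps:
$R{\left(m,W \right)} = \frac{1}{m}$
$P{\left(N,g \right)} = - \frac{3}{2} + N + g$ ($P{\left(N,g \right)} = -2 + \left(\left(N + g\right) + \frac{1}{2}\right) = -2 + \left(\frac{1}{2} + N + g\right) = - \frac{3}{2} + N + g$)
$\left(P{\left(-5,-6 \right)} + 6 \left(-4\right)\right)^{2} + F{\left(161 \right)} = \left(\left(- \frac{3}{2} - 5 - 6\right) + 6 \left(-4\right)\right)^{2} + \left(191 - 161\right) = \left(- \frac{25}{2} - 24\right)^{2} + \left(191 - 161\right) = \left(- \frac{73}{2}\right)^{2} + 30 = \frac{5329}{4} + 30 = \frac{5449}{4}$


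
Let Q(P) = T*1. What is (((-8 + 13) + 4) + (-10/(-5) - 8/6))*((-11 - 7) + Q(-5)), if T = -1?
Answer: -551/3 ≈ -183.67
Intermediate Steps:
Q(P) = -1 (Q(P) = -1*1 = -1)
(((-8 + 13) + 4) + (-10/(-5) - 8/6))*((-11 - 7) + Q(-5)) = (((-8 + 13) + 4) + (-10/(-5) - 8/6))*((-11 - 7) - 1) = ((5 + 4) + (-10*(-1/5) - 8*1/6))*(-18 - 1) = (9 + (2 - 4/3))*(-19) = (9 + 2/3)*(-19) = (29/3)*(-19) = -551/3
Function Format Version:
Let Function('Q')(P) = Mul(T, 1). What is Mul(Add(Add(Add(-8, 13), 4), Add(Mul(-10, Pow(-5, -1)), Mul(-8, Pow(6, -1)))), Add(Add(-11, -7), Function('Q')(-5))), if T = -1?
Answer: Rational(-551, 3) ≈ -183.67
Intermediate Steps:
Function('Q')(P) = -1 (Function('Q')(P) = Mul(-1, 1) = -1)
Mul(Add(Add(Add(-8, 13), 4), Add(Mul(-10, Pow(-5, -1)), Mul(-8, Pow(6, -1)))), Add(Add(-11, -7), Function('Q')(-5))) = Mul(Add(Add(Add(-8, 13), 4), Add(Mul(-10, Pow(-5, -1)), Mul(-8, Pow(6, -1)))), Add(Add(-11, -7), -1)) = Mul(Add(Add(5, 4), Add(Mul(-10, Rational(-1, 5)), Mul(-8, Rational(1, 6)))), Add(-18, -1)) = Mul(Add(9, Add(2, Rational(-4, 3))), -19) = Mul(Add(9, Rational(2, 3)), -19) = Mul(Rational(29, 3), -19) = Rational(-551, 3)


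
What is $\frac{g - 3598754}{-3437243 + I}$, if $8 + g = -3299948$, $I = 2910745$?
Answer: $\frac{492765}{37607} \approx 13.103$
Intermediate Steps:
$g = -3299956$ ($g = -8 - 3299948 = -3299956$)
$\frac{g - 3598754}{-3437243 + I} = \frac{-3299956 - 3598754}{-3437243 + 2910745} = - \frac{6898710}{-526498} = \left(-6898710\right) \left(- \frac{1}{526498}\right) = \frac{492765}{37607}$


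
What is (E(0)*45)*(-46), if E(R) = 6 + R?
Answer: -12420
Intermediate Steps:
(E(0)*45)*(-46) = ((6 + 0)*45)*(-46) = (6*45)*(-46) = 270*(-46) = -12420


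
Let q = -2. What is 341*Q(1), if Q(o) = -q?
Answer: 682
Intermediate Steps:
Q(o) = 2 (Q(o) = -1*(-2) = 2)
341*Q(1) = 341*2 = 682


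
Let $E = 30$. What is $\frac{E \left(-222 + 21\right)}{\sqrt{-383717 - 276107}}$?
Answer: $\frac{3015 i \sqrt{41239}}{82478} \approx 7.4234 i$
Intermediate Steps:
$\frac{E \left(-222 + 21\right)}{\sqrt{-383717 - 276107}} = \frac{30 \left(-222 + 21\right)}{\sqrt{-383717 - 276107}} = \frac{30 \left(-201\right)}{\sqrt{-659824}} = - \frac{6030}{4 i \sqrt{41239}} = - 6030 \left(- \frac{i \sqrt{41239}}{164956}\right) = \frac{3015 i \sqrt{41239}}{82478}$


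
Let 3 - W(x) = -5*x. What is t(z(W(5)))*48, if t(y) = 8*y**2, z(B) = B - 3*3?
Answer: 138624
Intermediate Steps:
W(x) = 3 + 5*x (W(x) = 3 - (-5)*x = 3 + 5*x)
z(B) = -9 + B (z(B) = B - 9 = -9 + B)
t(z(W(5)))*48 = (8*(-9 + (3 + 5*5))**2)*48 = (8*(-9 + (3 + 25))**2)*48 = (8*(-9 + 28)**2)*48 = (8*19**2)*48 = (8*361)*48 = 2888*48 = 138624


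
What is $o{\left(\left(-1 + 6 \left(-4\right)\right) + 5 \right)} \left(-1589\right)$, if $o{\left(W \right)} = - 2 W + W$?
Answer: $-31780$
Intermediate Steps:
$o{\left(W \right)} = - W$
$o{\left(\left(-1 + 6 \left(-4\right)\right) + 5 \right)} \left(-1589\right) = - (\left(-1 + 6 \left(-4\right)\right) + 5) \left(-1589\right) = - (\left(-1 - 24\right) + 5) \left(-1589\right) = - (-25 + 5) \left(-1589\right) = \left(-1\right) \left(-20\right) \left(-1589\right) = 20 \left(-1589\right) = -31780$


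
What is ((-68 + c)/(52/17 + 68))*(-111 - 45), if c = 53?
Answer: 9945/302 ≈ 32.930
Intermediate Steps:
((-68 + c)/(52/17 + 68))*(-111 - 45) = ((-68 + 53)/(52/17 + 68))*(-111 - 45) = -15/(52*(1/17) + 68)*(-156) = -15/(52/17 + 68)*(-156) = -15/1208/17*(-156) = -15*17/1208*(-156) = -255/1208*(-156) = 9945/302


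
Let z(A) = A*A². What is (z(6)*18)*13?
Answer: 50544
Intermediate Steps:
z(A) = A³
(z(6)*18)*13 = (6³*18)*13 = (216*18)*13 = 3888*13 = 50544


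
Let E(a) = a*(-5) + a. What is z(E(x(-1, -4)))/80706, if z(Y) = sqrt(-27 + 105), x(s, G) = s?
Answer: sqrt(78)/80706 ≈ 0.00010943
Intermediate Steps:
E(a) = -4*a (E(a) = -5*a + a = -4*a)
z(Y) = sqrt(78)
z(E(x(-1, -4)))/80706 = sqrt(78)/80706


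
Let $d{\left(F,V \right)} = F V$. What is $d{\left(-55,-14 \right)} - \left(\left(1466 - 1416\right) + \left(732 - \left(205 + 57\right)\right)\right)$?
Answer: $250$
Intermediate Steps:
$d{\left(-55,-14 \right)} - \left(\left(1466 - 1416\right) + \left(732 - \left(205 + 57\right)\right)\right) = \left(-55\right) \left(-14\right) - \left(\left(1466 - 1416\right) + \left(732 - \left(205 + 57\right)\right)\right) = 770 - \left(50 + \left(732 - 262\right)\right) = 770 - \left(50 + 470\right) = 770 - 520 = 250$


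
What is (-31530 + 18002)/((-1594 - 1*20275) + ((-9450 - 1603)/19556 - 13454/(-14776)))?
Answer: 61078805012/98736789937 ≈ 0.61860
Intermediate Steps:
(-31530 + 18002)/((-1594 - 1*20275) + ((-9450 - 1603)/19556 - 13454/(-14776))) = -13528/((-1594 - 20275) + (-11053*1/19556 - 13454*(-1/14776))) = -13528/(-21869 + (-11053/19556 + 6727/7388)) = -13528/(-21869 + 3118353/9029983) = -13528/(-197473579874/9029983) = -13528*(-9029983/197473579874) = 61078805012/98736789937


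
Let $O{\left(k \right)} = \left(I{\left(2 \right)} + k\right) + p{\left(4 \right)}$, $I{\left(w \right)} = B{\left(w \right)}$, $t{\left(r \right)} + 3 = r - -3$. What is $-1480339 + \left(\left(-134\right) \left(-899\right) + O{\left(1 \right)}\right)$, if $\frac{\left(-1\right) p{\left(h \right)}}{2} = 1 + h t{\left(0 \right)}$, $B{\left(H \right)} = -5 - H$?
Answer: $-1359881$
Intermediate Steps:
$t{\left(r \right)} = r$ ($t{\left(r \right)} = -3 + \left(r - -3\right) = -3 + \left(r + 3\right) = -3 + \left(3 + r\right) = r$)
$I{\left(w \right)} = -5 - w$
$p{\left(h \right)} = -2$ ($p{\left(h \right)} = - 2 \left(1 + h 0\right) = - 2 \left(1 + 0\right) = \left(-2\right) 1 = -2$)
$O{\left(k \right)} = -9 + k$ ($O{\left(k \right)} = \left(\left(-5 - 2\right) + k\right) - 2 = \left(-7 + k\right) - 2 = -9 + k$)
$-1480339 + \left(\left(-134\right) \left(-899\right) + O{\left(1 \right)}\right) = -1480339 + \left(\left(-134\right) \left(-899\right) + \left(-9 + 1\right)\right) = -1480339 + \left(120466 - 8\right) = -1480339 + 120458 = -1359881$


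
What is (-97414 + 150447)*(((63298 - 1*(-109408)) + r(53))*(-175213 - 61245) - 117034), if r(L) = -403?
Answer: -2160699113637664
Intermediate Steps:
(-97414 + 150447)*(((63298 - 1*(-109408)) + r(53))*(-175213 - 61245) - 117034) = (-97414 + 150447)*(((63298 - 1*(-109408)) - 403)*(-175213 - 61245) - 117034) = 53033*(((63298 + 109408) - 403)*(-236458) - 117034) = 53033*((172706 - 403)*(-236458) - 117034) = 53033*(172303*(-236458) - 117034) = 53033*(-40742422774 - 117034) = 53033*(-40742539808) = -2160699113637664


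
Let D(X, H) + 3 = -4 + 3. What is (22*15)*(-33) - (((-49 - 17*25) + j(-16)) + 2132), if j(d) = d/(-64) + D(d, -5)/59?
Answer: -2961371/236 ≈ -12548.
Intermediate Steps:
D(X, H) = -4 (D(X, H) = -3 + (-4 + 3) = -3 - 1 = -4)
j(d) = -4/59 - d/64 (j(d) = d/(-64) - 4/59 = d*(-1/64) - 4*1/59 = -d/64 - 4/59 = -4/59 - d/64)
(22*15)*(-33) - (((-49 - 17*25) + j(-16)) + 2132) = (22*15)*(-33) - (((-49 - 17*25) + (-4/59 - 1/64*(-16))) + 2132) = 330*(-33) - (((-49 - 425) + (-4/59 + ¼)) + 2132) = -10890 - ((-474 + 43/236) + 2132) = -10890 - (-111821/236 + 2132) = -10890 - 1*391331/236 = -10890 - 391331/236 = -2961371/236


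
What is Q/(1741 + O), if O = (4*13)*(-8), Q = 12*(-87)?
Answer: -1044/1325 ≈ -0.78792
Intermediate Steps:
Q = -1044
O = -416 (O = 52*(-8) = -416)
Q/(1741 + O) = -1044/(1741 - 416) = -1044/1325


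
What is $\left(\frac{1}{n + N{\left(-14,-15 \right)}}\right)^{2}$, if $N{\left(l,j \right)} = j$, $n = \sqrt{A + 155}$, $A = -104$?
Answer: $\frac{1}{\left(15 - \sqrt{51}\right)^{2}} \approx 0.016192$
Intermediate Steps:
$n = \sqrt{51}$ ($n = \sqrt{-104 + 155} = \sqrt{51} \approx 7.1414$)
$\left(\frac{1}{n + N{\left(-14,-15 \right)}}\right)^{2} = \left(\frac{1}{\sqrt{51} - 15}\right)^{2} = \left(\frac{1}{-15 + \sqrt{51}}\right)^{2} = \frac{1}{\left(-15 + \sqrt{51}\right)^{2}}$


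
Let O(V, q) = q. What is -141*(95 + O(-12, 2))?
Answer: -13677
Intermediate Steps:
-141*(95 + O(-12, 2)) = -141*(95 + 2) = -141*97 = -13677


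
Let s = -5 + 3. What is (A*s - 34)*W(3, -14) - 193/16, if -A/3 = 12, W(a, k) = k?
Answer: -8705/16 ≈ -544.06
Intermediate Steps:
s = -2
A = -36 (A = -3*12 = -36)
(A*s - 34)*W(3, -14) - 193/16 = (-36*(-2) - 34)*(-14) - 193/16 = (72 - 34)*(-14) - 193*1/16 = 38*(-14) - 193/16 = -532 - 193/16 = -8705/16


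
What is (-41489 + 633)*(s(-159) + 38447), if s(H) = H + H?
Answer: -1557798424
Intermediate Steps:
s(H) = 2*H
(-41489 + 633)*(s(-159) + 38447) = (-41489 + 633)*(2*(-159) + 38447) = -40856*(-318 + 38447) = -40856*38129 = -1557798424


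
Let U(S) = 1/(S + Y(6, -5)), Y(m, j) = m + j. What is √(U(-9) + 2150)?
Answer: 21*√78/4 ≈ 46.367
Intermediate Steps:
Y(m, j) = j + m
U(S) = 1/(1 + S) (U(S) = 1/(S + (-5 + 6)) = 1/(S + 1) = 1/(1 + S))
√(U(-9) + 2150) = √(1/(1 - 9) + 2150) = √(1/(-8) + 2150) = √(-⅛ + 2150) = √(17199/8) = 21*√78/4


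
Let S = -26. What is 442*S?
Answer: -11492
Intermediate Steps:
442*S = 442*(-26) = -11492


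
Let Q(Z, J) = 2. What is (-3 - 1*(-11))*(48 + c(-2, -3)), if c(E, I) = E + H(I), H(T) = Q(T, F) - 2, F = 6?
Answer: 368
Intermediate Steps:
H(T) = 0 (H(T) = 2 - 2 = 0)
c(E, I) = E (c(E, I) = E + 0 = E)
(-3 - 1*(-11))*(48 + c(-2, -3)) = (-3 - 1*(-11))*(48 - 2) = (-3 + 11)*46 = 8*46 = 368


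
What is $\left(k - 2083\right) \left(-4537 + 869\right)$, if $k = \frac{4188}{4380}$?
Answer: $\frac{2787481928}{365} \approx 7.6369 \cdot 10^{6}$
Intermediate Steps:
$k = \frac{349}{365}$ ($k = 4188 \cdot \frac{1}{4380} = \frac{349}{365} \approx 0.95616$)
$\left(k - 2083\right) \left(-4537 + 869\right) = \left(\frac{349}{365} - 2083\right) \left(-4537 + 869\right) = \left(- \frac{759946}{365}\right) \left(-3668\right) = \frac{2787481928}{365}$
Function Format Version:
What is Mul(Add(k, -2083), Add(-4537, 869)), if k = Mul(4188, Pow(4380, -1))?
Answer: Rational(2787481928, 365) ≈ 7.6369e+6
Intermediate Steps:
k = Rational(349, 365) (k = Mul(4188, Rational(1, 4380)) = Rational(349, 365) ≈ 0.95616)
Mul(Add(k, -2083), Add(-4537, 869)) = Mul(Add(Rational(349, 365), -2083), Add(-4537, 869)) = Mul(Rational(-759946, 365), -3668) = Rational(2787481928, 365)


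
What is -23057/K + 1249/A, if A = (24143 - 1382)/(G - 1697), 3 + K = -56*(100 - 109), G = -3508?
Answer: -420202658/1267029 ≈ -331.64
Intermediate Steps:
K = 501 (K = -3 - 56*(100 - 109) = -3 - 56*(-9) = -3 + 504 = 501)
A = -7587/1735 (A = (24143 - 1382)/(-3508 - 1697) = 22761/(-5205) = 22761*(-1/5205) = -7587/1735 ≈ -4.3729)
-23057/K + 1249/A = -23057/501 + 1249/(-7587/1735) = -23057*1/501 + 1249*(-1735/7587) = -23057/501 - 2167015/7587 = -420202658/1267029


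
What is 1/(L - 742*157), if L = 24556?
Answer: -1/91938 ≈ -1.0877e-5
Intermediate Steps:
1/(L - 742*157) = 1/(24556 - 742*157) = 1/(24556 - 116494) = 1/(-91938) = -1/91938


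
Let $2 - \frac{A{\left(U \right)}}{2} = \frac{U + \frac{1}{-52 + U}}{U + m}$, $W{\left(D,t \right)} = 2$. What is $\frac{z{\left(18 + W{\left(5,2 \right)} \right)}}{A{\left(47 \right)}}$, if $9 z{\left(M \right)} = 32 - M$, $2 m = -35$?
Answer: $\frac{295}{183} \approx 1.612$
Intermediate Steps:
$m = - \frac{35}{2}$ ($m = \frac{1}{2} \left(-35\right) = - \frac{35}{2} \approx -17.5$)
$A{\left(U \right)} = 4 - \frac{2 \left(U + \frac{1}{-52 + U}\right)}{- \frac{35}{2} + U}$ ($A{\left(U \right)} = 4 - 2 \frac{U + \frac{1}{-52 + U}}{U - \frac{35}{2}} = 4 - 2 \frac{U + \frac{1}{-52 + U}}{- \frac{35}{2} + U} = 4 - \frac{2 \left(U + \frac{1}{-52 + U}\right)}{- \frac{35}{2} + U}$)
$z{\left(M \right)} = \frac{32}{9} - \frac{M}{9}$ ($z{\left(M \right)} = \frac{32 - M}{9} = \frac{32}{9} - \frac{M}{9}$)
$\frac{z{\left(18 + W{\left(5,2 \right)} \right)}}{A{\left(47 \right)}} = \frac{\frac{32}{9} - \frac{18 + 2}{9}}{4 \frac{1}{1820 - 6533 + 2 \cdot 47^{2}} \left(1819 + 47^{2} - 4089\right)} = \frac{\frac{32}{9} - \frac{20}{9}}{4 \frac{1}{1820 - 6533 + 2 \cdot 2209} \left(1819 + 2209 - 4089\right)} = \frac{\frac{32}{9} - \frac{20}{9}}{4 \frac{1}{1820 - 6533 + 4418} \left(-61\right)} = \frac{4}{3 \cdot 4 \frac{1}{-295} \left(-61\right)} = \frac{4}{3 \cdot 4 \left(- \frac{1}{295}\right) \left(-61\right)} = \frac{4}{3 \cdot \frac{244}{295}} = \frac{4}{3} \cdot \frac{295}{244} = \frac{295}{183}$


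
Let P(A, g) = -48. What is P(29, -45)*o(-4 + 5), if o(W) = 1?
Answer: -48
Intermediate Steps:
P(29, -45)*o(-4 + 5) = -48*1 = -48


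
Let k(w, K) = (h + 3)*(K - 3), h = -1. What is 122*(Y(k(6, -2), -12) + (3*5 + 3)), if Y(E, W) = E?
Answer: 976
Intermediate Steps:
k(w, K) = -6 + 2*K (k(w, K) = (-1 + 3)*(K - 3) = 2*(-3 + K) = -6 + 2*K)
122*(Y(k(6, -2), -12) + (3*5 + 3)) = 122*((-6 + 2*(-2)) + (3*5 + 3)) = 122*((-6 - 4) + (15 + 3)) = 122*(-10 + 18) = 122*8 = 976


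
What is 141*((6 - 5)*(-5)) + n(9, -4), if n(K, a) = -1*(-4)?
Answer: -701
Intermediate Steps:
n(K, a) = 4
141*((6 - 5)*(-5)) + n(9, -4) = 141*((6 - 5)*(-5)) + 4 = 141*(1*(-5)) + 4 = 141*(-5) + 4 = -705 + 4 = -701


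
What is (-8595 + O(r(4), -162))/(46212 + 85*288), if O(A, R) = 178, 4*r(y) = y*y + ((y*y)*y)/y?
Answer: -8417/70692 ≈ -0.11907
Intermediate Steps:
r(y) = y**2/2 (r(y) = (y*y + ((y*y)*y)/y)/4 = (y**2 + (y**2*y)/y)/4 = (y**2 + y**3/y)/4 = (y**2 + y**2)/4 = (2*y**2)/4 = y**2/2)
(-8595 + O(r(4), -162))/(46212 + 85*288) = (-8595 + 178)/(46212 + 85*288) = -8417/(46212 + 24480) = -8417/70692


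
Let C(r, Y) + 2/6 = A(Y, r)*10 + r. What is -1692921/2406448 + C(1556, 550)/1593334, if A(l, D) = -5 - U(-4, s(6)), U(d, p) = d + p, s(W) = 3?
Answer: -4040611823393/5751413126448 ≈ -0.70254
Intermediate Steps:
A(l, D) = -4 (A(l, D) = -5 - (-4 + 3) = -5 - 1*(-1) = -5 + 1 = -4)
C(r, Y) = -121/3 + r (C(r, Y) = -⅓ + (-4*10 + r) = -⅓ + (-40 + r) = -121/3 + r)
-1692921/2406448 + C(1556, 550)/1593334 = -1692921/2406448 + (-121/3 + 1556)/1593334 = -1692921*1/2406448 + (4547/3)*(1/1593334) = -1692921/2406448 + 4547/4780002 = -4040611823393/5751413126448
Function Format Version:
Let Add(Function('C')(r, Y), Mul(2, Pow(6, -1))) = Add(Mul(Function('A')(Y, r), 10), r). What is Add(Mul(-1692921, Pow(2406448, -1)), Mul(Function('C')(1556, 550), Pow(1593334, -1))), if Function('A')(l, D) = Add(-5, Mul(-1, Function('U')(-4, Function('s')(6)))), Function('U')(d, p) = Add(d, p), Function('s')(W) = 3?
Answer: Rational(-4040611823393, 5751413126448) ≈ -0.70254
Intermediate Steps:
Function('A')(l, D) = -4 (Function('A')(l, D) = Add(-5, Mul(-1, Add(-4, 3))) = Add(-5, Mul(-1, -1)) = Add(-5, 1) = -4)
Function('C')(r, Y) = Add(Rational(-121, 3), r) (Function('C')(r, Y) = Add(Rational(-1, 3), Add(Mul(-4, 10), r)) = Add(Rational(-1, 3), Add(-40, r)) = Add(Rational(-121, 3), r))
Add(Mul(-1692921, Pow(2406448, -1)), Mul(Function('C')(1556, 550), Pow(1593334, -1))) = Add(Mul(-1692921, Pow(2406448, -1)), Mul(Add(Rational(-121, 3), 1556), Pow(1593334, -1))) = Add(Mul(-1692921, Rational(1, 2406448)), Mul(Rational(4547, 3), Rational(1, 1593334))) = Add(Rational(-1692921, 2406448), Rational(4547, 4780002)) = Rational(-4040611823393, 5751413126448)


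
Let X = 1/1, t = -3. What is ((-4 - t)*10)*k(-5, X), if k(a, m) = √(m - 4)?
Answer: -10*I*√3 ≈ -17.32*I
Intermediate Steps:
X = 1
k(a, m) = √(-4 + m)
((-4 - t)*10)*k(-5, X) = ((-4 - 1*(-3))*10)*√(-4 + 1) = ((-4 + 3)*10)*√(-3) = (-1*10)*(I*√3) = -10*I*√3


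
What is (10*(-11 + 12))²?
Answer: 100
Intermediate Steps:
(10*(-11 + 12))² = (10*1)² = 10² = 100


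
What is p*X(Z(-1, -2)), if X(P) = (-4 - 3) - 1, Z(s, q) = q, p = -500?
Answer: 4000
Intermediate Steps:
X(P) = -8 (X(P) = -7 - 1 = -8)
p*X(Z(-1, -2)) = -500*(-8) = 4000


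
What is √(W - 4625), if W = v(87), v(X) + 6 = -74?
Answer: I*√4705 ≈ 68.593*I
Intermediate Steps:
v(X) = -80 (v(X) = -6 - 74 = -80)
W = -80
√(W - 4625) = √(-80 - 4625) = √(-4705) = I*√4705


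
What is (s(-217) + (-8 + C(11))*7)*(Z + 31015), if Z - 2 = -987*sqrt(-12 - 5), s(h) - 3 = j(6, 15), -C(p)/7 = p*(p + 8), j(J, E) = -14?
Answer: -319723236 + 10173996*I*sqrt(17) ≈ -3.1972e+8 + 4.1948e+7*I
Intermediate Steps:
C(p) = -7*p*(8 + p) (C(p) = -7*p*(p + 8) = -7*p*(8 + p))
s(h) = -11 (s(h) = 3 - 14 = -11)
Z = 2 - 987*I*sqrt(17) (Z = 2 - 987*sqrt(-12 - 5) = 2 - 987*I*sqrt(17) ≈ 2.0 - 4069.5*I)
(s(-217) + (-8 + C(11))*7)*(Z + 31015) = (-11 + (-8 - 7*11*(8 + 11))*7)*((2 - 987*I*sqrt(17)) + 31015) = (-11 + (-8 - 7*11*19)*7)*(31017 - 987*I*sqrt(17)) = (-11 + (-8 - 1463)*7)*(31017 - 987*I*sqrt(17)) = (-11 - 1471*7)*(31017 - 987*I*sqrt(17)) = (-11 - 10297)*(31017 - 987*I*sqrt(17)) = -10308*(31017 - 987*I*sqrt(17)) = -319723236 + 10173996*I*sqrt(17)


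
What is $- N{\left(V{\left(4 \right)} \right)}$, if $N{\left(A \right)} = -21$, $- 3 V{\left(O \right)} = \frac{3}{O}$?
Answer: $21$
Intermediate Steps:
$V{\left(O \right)} = - \frac{1}{O}$ ($V{\left(O \right)} = - \frac{3 \frac{1}{O}}{3} = - \frac{1}{O}$)
$- N{\left(V{\left(4 \right)} \right)} = \left(-1\right) \left(-21\right) = 21$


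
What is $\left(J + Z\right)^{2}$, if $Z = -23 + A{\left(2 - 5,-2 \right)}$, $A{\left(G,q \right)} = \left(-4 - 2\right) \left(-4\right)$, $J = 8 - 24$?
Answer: $225$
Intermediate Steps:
$J = -16$ ($J = 8 - 24 = -16$)
$A{\left(G,q \right)} = 24$ ($A{\left(G,q \right)} = \left(-6\right) \left(-4\right) = 24$)
$Z = 1$ ($Z = -23 + 24 = 1$)
$\left(J + Z\right)^{2} = \left(-16 + 1\right)^{2} = \left(-15\right)^{2} = 225$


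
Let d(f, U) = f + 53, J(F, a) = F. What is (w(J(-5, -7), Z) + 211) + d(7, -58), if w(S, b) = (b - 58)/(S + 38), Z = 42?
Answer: 8927/33 ≈ 270.52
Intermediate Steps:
d(f, U) = 53 + f
w(S, b) = (-58 + b)/(38 + S)
(w(J(-5, -7), Z) + 211) + d(7, -58) = ((-58 + 42)/(38 - 5) + 211) + (53 + 7) = (-16/33 + 211) + 60 = 6947/33 + 60 = 8927/33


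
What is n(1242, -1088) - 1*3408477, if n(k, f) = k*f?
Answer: -4759773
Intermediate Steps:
n(k, f) = f*k
n(1242, -1088) - 1*3408477 = -1088*1242 - 1*3408477 = -1351296 - 3408477 = -4759773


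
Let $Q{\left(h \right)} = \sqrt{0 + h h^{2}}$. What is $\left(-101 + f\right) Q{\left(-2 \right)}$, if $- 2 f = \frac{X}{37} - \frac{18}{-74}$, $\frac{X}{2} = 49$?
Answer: $- \frac{7581 i \sqrt{2}}{37} \approx - 289.76 i$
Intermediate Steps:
$X = 98$ ($X = 2 \cdot 49 = 98$)
$Q{\left(h \right)} = \sqrt{h^{3}}$ ($Q{\left(h \right)} = \sqrt{0 + h^{3}} = \sqrt{h^{3}}$)
$f = - \frac{107}{74}$ ($f = - \frac{\frac{98}{37} - \frac{18}{-74}}{2} = - \frac{98 \cdot \frac{1}{37} - - \frac{9}{37}}{2} = - \frac{\frac{98}{37} + \frac{9}{37}}{2} = \left(- \frac{1}{2}\right) \frac{107}{37} = - \frac{107}{74} \approx -1.4459$)
$\left(-101 + f\right) Q{\left(-2 \right)} = \left(-101 - \frac{107}{74}\right) \sqrt{\left(-2\right)^{3}} = - \frac{7581 \sqrt{-8}}{74} = - \frac{7581 \cdot 2 i \sqrt{2}}{74} = - \frac{7581 i \sqrt{2}}{37}$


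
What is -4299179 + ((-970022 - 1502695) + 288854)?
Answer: -6483042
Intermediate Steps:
-4299179 + ((-970022 - 1502695) + 288854) = -4299179 + (-2472717 + 288854) = -4299179 - 2183863 = -6483042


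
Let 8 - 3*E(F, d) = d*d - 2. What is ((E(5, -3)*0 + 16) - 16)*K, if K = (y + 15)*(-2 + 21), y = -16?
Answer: 0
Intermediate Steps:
E(F, d) = 10/3 - d²/3 (E(F, d) = 8/3 - (d*d - 2)/3 = 8/3 - (d² - 2)/3 = 8/3 - (-2 + d²)/3 = 8/3 + (⅔ - d²/3) = 10/3 - d²/3)
K = -19 (K = (-16 + 15)*(-2 + 21) = -1*19 = -19)
((E(5, -3)*0 + 16) - 16)*K = (((10/3 - ⅓*(-3)²)*0 + 16) - 16)*(-19) = (((10/3 - ⅓*9)*0 + 16) - 16)*(-19) = (((10/3 - 3)*0 + 16) - 16)*(-19) = (((⅓)*0 + 16) - 16)*(-19) = ((0 + 16) - 16)*(-19) = (16 - 16)*(-19) = 0*(-19) = 0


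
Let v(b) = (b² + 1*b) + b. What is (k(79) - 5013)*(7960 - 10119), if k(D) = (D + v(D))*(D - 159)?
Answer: 1129703227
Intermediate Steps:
v(b) = b² + 2*b (v(b) = (b² + b) + b = (b + b²) + b = b² + 2*b)
k(D) = (-159 + D)*(D + D*(2 + D)) (k(D) = (D + D*(2 + D))*(D - 159) = (D + D*(2 + D))*(-159 + D) = (-159 + D)*(D + D*(2 + D)))
(k(79) - 5013)*(7960 - 10119) = (79*(-477 + 79² - 156*79) - 5013)*(7960 - 10119) = (79*(-477 + 6241 - 12324) - 5013)*(-2159) = (79*(-6560) - 5013)*(-2159) = (-518240 - 5013)*(-2159) = -523253*(-2159) = 1129703227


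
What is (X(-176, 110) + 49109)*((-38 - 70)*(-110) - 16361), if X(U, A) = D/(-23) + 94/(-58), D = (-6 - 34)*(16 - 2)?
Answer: -146846232622/667 ≈ -2.2016e+8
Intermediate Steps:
D = -560 (D = -40*14 = -560)
X(U, A) = 15159/667 (X(U, A) = -560/(-23) + 94/(-58) = -560*(-1/23) + 94*(-1/58) = 560/23 - 47/29 = 15159/667)
(X(-176, 110) + 49109)*((-38 - 70)*(-110) - 16361) = (15159/667 + 49109)*((-38 - 70)*(-110) - 16361) = 32770862*(-108*(-110) - 16361)/667 = 32770862*(11880 - 16361)/667 = (32770862/667)*(-4481) = -146846232622/667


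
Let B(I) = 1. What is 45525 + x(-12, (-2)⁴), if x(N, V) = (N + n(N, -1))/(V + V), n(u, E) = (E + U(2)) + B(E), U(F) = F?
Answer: 728395/16 ≈ 45525.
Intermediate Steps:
n(u, E) = 3 + E (n(u, E) = (E + 2) + 1 = (2 + E) + 1 = 3 + E)
x(N, V) = (2 + N)/(2*V) (x(N, V) = (N + (3 - 1))/(V + V) = (N + 2)/((2*V)) = (2 + N)*(1/(2*V)) = (2 + N)/(2*V))
45525 + x(-12, (-2)⁴) = 45525 + (2 - 12)/(2*((-2)⁴)) = 45525 + (½)*(-10)/16 = 45525 + (½)*(1/16)*(-10) = 45525 - 5/16 = 728395/16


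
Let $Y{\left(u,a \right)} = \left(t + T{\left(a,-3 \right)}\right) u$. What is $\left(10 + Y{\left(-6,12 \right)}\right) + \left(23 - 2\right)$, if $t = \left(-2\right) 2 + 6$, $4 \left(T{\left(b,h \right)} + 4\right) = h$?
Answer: $\frac{95}{2} \approx 47.5$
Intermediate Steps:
$T{\left(b,h \right)} = -4 + \frac{h}{4}$
$t = 2$ ($t = -4 + 6 = 2$)
$Y{\left(u,a \right)} = - \frac{11 u}{4}$ ($Y{\left(u,a \right)} = \left(2 + \left(-4 + \frac{1}{4} \left(-3\right)\right)\right) u = \left(2 - \frac{19}{4}\right) u = - \frac{11 u}{4}$)
$\left(10 + Y{\left(-6,12 \right)}\right) + \left(23 - 2\right) = \left(10 - - \frac{33}{2}\right) + \left(23 - 2\right) = \left(10 + \frac{33}{2}\right) + \left(23 - 2\right) = \frac{53}{2} + 21 = \frac{95}{2}$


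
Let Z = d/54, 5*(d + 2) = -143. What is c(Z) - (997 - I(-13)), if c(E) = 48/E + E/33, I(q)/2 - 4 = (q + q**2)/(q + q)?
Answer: -18272719/16830 ≈ -1085.7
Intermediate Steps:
d = -153/5 (d = -2 + (1/5)*(-143) = -2 - 143/5 = -153/5 ≈ -30.600)
I(q) = 8 + (q + q**2)/q (I(q) = 8 + 2*((q + q**2)/(q + q)) = 8 + 2*((q + q**2)/((2*q))) = 8 + 2*((q + q**2)*(1/(2*q))) = 8 + 2*((q + q**2)/(2*q)) = 8 + (q + q**2)/q)
Z = -17/30 (Z = -153/5/54 = -153/5*1/54 = -17/30 ≈ -0.56667)
c(E) = 48/E + E/33 (c(E) = 48/E + E*(1/33) = 48/E + E/33)
c(Z) - (997 - I(-13)) = (48/(-17/30) + (1/33)*(-17/30)) - (997 - (9 - 13)) = (48*(-30/17) - 17/990) - (997 - 1*(-4)) = (-1440/17 - 17/990) - (997 + 4) = -1425889/16830 - 1*1001 = -1425889/16830 - 1001 = -18272719/16830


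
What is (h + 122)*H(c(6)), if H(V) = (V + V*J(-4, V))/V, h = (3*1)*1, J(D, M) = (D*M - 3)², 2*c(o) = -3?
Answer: 1250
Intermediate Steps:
c(o) = -3/2 (c(o) = (½)*(-3) = -3/2)
J(D, M) = (-3 + D*M)²
h = 3 (h = 3*1 = 3)
H(V) = (V + V*(-3 - 4*V)²)/V
(h + 122)*H(c(6)) = (3 + 122)*(1 + (3 + 4*(-3/2))²) = 125*(1 + (3 - 6)²) = 125*(1 + (-3)²) = 125*(1 + 9) = 125*10 = 1250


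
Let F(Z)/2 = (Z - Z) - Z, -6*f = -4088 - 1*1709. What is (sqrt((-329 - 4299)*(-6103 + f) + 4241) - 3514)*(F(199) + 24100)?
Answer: -83288828 + 450338*sqrt(592791)/3 ≈ 3.2287e+7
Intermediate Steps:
f = 5797/6 (f = -(-4088 - 1*1709)/6 = -(-4088 - 1709)/6 = -1/6*(-5797) = 5797/6 ≈ 966.17)
F(Z) = -2*Z (F(Z) = 2*((Z - Z) - Z) = 2*(0 - Z) = 2*(-Z) = -2*Z)
(sqrt((-329 - 4299)*(-6103 + f) + 4241) - 3514)*(F(199) + 24100) = (sqrt((-329 - 4299)*(-6103 + 5797/6) + 4241) - 3514)*(-2*199 + 24100) = (sqrt(-4628*(-30821/6) + 4241) - 3514)*(-398 + 24100) = (sqrt(71319794/3 + 4241) - 3514)*23702 = (sqrt(71332517/3) - 3514)*23702 = (19*sqrt(592791)/3 - 3514)*23702 = (-3514 + 19*sqrt(592791)/3)*23702 = -83288828 + 450338*sqrt(592791)/3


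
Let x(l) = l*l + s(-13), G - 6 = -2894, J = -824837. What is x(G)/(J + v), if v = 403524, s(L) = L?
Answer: -8340531/421313 ≈ -19.797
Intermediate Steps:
G = -2888 (G = 6 - 2894 = -2888)
x(l) = -13 + l² (x(l) = l*l - 13 = l² - 13 = -13 + l²)
x(G)/(J + v) = (-13 + (-2888)²)/(-824837 + 403524) = (-13 + 8340544)/(-421313) = 8340531*(-1/421313) = -8340531/421313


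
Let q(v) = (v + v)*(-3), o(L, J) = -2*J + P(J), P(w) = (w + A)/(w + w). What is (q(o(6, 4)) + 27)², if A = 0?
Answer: 5184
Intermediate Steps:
P(w) = ½ (P(w) = (w + 0)/(w + w) = w/((2*w)) = w*(1/(2*w)) = ½)
o(L, J) = ½ - 2*J (o(L, J) = -2*J + ½ = ½ - 2*J)
q(v) = -6*v (q(v) = (2*v)*(-3) = -6*v)
(q(o(6, 4)) + 27)² = (-6*(½ - 2*4) + 27)² = (-6*(½ - 8) + 27)² = (-6*(-15/2) + 27)² = (45 + 27)² = 72² = 5184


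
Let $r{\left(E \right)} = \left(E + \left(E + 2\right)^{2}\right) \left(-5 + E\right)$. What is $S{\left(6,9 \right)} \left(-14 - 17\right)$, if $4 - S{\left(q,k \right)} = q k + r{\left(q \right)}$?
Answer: $3720$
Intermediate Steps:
$r{\left(E \right)} = \left(-5 + E\right) \left(E + \left(2 + E\right)^{2}\right)$ ($r{\left(E \right)} = \left(E + \left(2 + E\right)^{2}\right) \left(-5 + E\right) = \left(-5 + E\right) \left(E + \left(2 + E\right)^{2}\right)$)
$S{\left(q,k \right)} = 24 - q^{3} + 21 q - k q$ ($S{\left(q,k \right)} = 4 - \left(q k - \left(20 - q^{3} + 21 q\right)\right) = 4 - \left(k q - \left(20 - q^{3} + 21 q\right)\right) = 4 - \left(-20 + q^{3} - 21 q + k q\right) = 24 - q^{3} + 21 q - k q$)
$S{\left(6,9 \right)} \left(-14 - 17\right) = \left(24 - 6^{3} + 21 \cdot 6 - 9 \cdot 6\right) \left(-14 - 17\right) = \left(24 - 216 + 126 - 54\right) \left(-31\right) = \left(-120\right) \left(-31\right) = 3720$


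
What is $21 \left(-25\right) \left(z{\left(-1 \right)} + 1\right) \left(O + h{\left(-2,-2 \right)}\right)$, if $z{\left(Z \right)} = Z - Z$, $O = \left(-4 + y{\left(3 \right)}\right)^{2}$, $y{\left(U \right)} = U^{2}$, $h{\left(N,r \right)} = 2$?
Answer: $-14175$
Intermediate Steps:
$O = 25$ ($O = \left(-4 + 3^{2}\right)^{2} = \left(-4 + 9\right)^{2} = 5^{2} = 25$)
$z{\left(Z \right)} = 0$
$21 \left(-25\right) \left(z{\left(-1 \right)} + 1\right) \left(O + h{\left(-2,-2 \right)}\right) = 21 \left(-25\right) \left(0 + 1\right) \left(25 + 2\right) = - 525 \cdot 1 \cdot 27 = \left(-525\right) 27 = -14175$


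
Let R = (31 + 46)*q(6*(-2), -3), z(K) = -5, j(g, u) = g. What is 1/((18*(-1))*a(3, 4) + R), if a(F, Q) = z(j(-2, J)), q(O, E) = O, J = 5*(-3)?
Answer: -1/834 ≈ -0.0011990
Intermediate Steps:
J = -15
R = -924 (R = (31 + 46)*(6*(-2)) = 77*(-12) = -924)
a(F, Q) = -5
1/((18*(-1))*a(3, 4) + R) = 1/((18*(-1))*(-5) - 924) = 1/(-18*(-5) - 924) = 1/(90 - 924) = 1/(-834) = -1/834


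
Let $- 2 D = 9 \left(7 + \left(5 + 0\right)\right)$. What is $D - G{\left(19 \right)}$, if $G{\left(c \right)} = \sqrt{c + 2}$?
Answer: $-54 - \sqrt{21} \approx -58.583$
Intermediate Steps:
$G{\left(c \right)} = \sqrt{2 + c}$
$D = -54$ ($D = - \frac{9 \left(7 + \left(5 + 0\right)\right)}{2} = - \frac{9 \left(7 + 5\right)}{2} = - \frac{9 \cdot 12}{2} = \left(- \frac{1}{2}\right) 108 = -54$)
$D - G{\left(19 \right)} = -54 - \sqrt{2 + 19} = -54 - \sqrt{21}$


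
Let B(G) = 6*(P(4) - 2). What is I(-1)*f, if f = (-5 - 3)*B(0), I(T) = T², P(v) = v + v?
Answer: -288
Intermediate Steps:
P(v) = 2*v
B(G) = 36 (B(G) = 6*(2*4 - 2) = 6*(8 - 2) = 6*6 = 36)
f = -288 (f = (-5 - 3)*36 = -8*36 = -288)
I(-1)*f = (-1)²*(-288) = 1*(-288) = -288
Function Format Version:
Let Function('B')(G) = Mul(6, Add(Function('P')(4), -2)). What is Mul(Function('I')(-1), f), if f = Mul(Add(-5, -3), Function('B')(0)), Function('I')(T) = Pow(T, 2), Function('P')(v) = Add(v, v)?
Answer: -288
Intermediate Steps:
Function('P')(v) = Mul(2, v)
Function('B')(G) = 36 (Function('B')(G) = Mul(6, Add(Mul(2, 4), -2)) = Mul(6, Add(8, -2)) = Mul(6, 6) = 36)
f = -288 (f = Mul(Add(-5, -3), 36) = Mul(-8, 36) = -288)
Mul(Function('I')(-1), f) = Mul(Pow(-1, 2), -288) = Mul(1, -288) = -288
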